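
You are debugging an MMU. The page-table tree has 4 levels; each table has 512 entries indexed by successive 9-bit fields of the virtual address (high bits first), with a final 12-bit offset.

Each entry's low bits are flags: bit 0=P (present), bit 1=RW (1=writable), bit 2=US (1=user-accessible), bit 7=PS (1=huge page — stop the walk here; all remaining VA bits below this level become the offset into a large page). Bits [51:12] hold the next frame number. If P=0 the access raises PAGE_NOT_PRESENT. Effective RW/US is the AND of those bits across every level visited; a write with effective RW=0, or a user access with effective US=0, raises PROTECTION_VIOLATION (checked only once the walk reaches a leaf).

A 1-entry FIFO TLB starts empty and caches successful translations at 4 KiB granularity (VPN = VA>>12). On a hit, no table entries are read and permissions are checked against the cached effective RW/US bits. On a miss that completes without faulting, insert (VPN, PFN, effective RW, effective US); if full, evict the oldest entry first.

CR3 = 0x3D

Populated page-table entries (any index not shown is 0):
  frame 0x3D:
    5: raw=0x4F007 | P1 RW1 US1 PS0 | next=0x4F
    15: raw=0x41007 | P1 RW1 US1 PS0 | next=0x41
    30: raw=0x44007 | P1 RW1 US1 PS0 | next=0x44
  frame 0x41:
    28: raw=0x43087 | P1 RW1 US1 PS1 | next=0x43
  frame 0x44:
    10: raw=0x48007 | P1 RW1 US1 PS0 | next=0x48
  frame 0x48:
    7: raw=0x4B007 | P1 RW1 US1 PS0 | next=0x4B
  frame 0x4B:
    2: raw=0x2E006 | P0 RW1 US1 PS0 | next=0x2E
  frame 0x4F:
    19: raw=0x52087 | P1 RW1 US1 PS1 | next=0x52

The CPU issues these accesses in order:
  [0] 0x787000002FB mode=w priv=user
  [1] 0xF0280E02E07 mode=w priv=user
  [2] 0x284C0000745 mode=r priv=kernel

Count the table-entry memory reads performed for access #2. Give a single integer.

Trace:
#0 VA=0x787000002FB (w,user):
  L0 @0x3D[15] → 0x41007  P=1,RW=1,US=1,PS=0
  L1 @0x41[28] → 0x43087  P=1,RW=1,US=1,PS=1
  ⇒ phys 0x432FB (huge @L1)  [2 reads]
#1 VA=0xF0280E02E07 (w,user):
  L0 @0x3D[30] → 0x44007  P=1,RW=1,US=1,PS=0
  L1 @0x44[10] → 0x48007  P=1,RW=1,US=1,PS=0
  L2 @0x48[7] → 0x4B007  P=1,RW=1,US=1,PS=0
  L3 @0x4B[2] → 0x2E006  P=0,RW=1,US=1,PS=0
  ⇒ fault: PAGE_NOT_PRESENT  — 4 lookups
#2 VA=0x284C0000745 (r,kernel):
  L0 @0x3D[5] → 0x4F007  P=1,RW=1,US=1,PS=0
  L1 @0x4F[19] → 0x52087  P=1,RW=1,US=1,PS=1
  ⇒ phys 0x52745 (huge @L1)  [2 reads]

Entries read for #2: 2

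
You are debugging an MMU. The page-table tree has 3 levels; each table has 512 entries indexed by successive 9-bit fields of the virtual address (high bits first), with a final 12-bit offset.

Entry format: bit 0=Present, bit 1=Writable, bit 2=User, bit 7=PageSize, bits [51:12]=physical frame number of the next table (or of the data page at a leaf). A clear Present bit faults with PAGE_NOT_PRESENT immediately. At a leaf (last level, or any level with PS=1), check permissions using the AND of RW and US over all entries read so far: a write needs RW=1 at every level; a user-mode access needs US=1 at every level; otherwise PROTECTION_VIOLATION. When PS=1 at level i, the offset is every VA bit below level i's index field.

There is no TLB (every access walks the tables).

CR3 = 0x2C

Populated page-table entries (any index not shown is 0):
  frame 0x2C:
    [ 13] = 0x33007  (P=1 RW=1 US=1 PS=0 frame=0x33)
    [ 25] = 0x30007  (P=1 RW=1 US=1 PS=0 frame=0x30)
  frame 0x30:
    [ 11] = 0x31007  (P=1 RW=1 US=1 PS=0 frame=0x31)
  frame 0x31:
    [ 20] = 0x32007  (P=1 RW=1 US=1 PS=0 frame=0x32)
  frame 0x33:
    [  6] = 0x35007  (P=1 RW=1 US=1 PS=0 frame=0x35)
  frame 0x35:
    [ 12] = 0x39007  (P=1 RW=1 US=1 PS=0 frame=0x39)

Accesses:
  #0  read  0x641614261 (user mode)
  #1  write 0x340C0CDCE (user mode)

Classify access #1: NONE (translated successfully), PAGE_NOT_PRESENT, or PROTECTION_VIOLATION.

Walk each access:
#0 VA=0x641614261 (r,user):
  lvl0: tbl 0x2C, slot 25 ⇒ 0x30007 (P1/RW1/US1/PS0)
  lvl1: tbl 0x30, slot 11 ⇒ 0x31007 (P1/RW1/US1/PS0)
  lvl2: tbl 0x31, slot 20 ⇒ 0x32007 (P1/RW1/US1/PS0)
  → PA=0x32261  (3 entries read)
#1 VA=0x340C0CDCE (w,user):
  lvl0: tbl 0x2C, slot 13 ⇒ 0x33007 (P1/RW1/US1/PS0)
  lvl1: tbl 0x33, slot 6 ⇒ 0x35007 (P1/RW1/US1/PS0)
  lvl2: tbl 0x35, slot 12 ⇒ 0x39007 (P1/RW1/US1/PS0)
  → PA=0x39DCE  (3 entries read)

Access #1 fault: NONE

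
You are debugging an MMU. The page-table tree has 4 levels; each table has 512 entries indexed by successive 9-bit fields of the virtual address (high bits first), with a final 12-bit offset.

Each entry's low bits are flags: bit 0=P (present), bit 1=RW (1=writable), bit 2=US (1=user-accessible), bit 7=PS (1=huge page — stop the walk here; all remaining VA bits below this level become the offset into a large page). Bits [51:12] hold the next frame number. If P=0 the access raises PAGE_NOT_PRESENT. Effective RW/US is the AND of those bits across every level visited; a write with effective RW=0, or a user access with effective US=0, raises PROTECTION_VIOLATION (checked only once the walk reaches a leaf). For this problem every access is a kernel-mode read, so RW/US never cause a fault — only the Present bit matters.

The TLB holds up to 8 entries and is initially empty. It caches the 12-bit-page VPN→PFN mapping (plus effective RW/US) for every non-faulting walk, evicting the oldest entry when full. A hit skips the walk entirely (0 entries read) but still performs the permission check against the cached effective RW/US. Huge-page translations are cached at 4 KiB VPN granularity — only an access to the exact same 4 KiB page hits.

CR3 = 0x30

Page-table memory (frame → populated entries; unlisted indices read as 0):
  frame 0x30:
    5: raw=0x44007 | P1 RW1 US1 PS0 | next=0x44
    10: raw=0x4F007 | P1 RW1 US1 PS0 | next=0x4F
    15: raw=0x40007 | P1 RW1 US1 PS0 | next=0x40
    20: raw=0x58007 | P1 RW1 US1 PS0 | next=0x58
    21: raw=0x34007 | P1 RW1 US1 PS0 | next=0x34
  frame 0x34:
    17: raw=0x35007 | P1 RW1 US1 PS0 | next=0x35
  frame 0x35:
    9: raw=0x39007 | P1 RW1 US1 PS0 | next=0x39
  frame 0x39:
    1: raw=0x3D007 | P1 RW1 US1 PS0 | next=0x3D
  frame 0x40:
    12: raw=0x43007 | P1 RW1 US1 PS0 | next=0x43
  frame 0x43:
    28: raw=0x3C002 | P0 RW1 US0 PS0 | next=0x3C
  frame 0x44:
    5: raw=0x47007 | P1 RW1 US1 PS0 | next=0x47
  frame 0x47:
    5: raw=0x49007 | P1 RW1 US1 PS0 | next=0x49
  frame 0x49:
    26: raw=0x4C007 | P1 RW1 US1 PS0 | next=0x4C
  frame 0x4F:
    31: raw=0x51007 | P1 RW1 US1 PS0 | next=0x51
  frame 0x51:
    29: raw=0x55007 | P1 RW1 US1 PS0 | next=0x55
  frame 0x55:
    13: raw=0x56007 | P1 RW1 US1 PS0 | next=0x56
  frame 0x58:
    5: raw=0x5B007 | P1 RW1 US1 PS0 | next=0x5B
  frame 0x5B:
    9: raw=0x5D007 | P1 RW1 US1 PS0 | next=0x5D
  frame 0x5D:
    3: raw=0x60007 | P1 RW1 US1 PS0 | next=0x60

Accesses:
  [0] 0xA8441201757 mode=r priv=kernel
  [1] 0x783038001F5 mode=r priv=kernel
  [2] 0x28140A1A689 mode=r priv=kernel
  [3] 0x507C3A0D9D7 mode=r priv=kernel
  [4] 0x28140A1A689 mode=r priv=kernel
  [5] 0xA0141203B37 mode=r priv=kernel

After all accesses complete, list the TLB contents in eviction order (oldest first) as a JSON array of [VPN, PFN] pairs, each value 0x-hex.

Walk each access:
#0 VA=0xA8441201757 (r,kernel):
  lvl0: tbl 0x30, slot 21 ⇒ 0x34007 (P1/RW1/US1/PS0)
  lvl1: tbl 0x34, slot 17 ⇒ 0x35007 (P1/RW1/US1/PS0)
  lvl2: tbl 0x35, slot 9 ⇒ 0x39007 (P1/RW1/US1/PS0)
  lvl3: tbl 0x39, slot 1 ⇒ 0x3D007 (P1/RW1/US1/PS0)
  → PA=0x3D757  (4 entries read)
#1 VA=0x783038001F5 (r,kernel):
  lvl0: tbl 0x30, slot 15 ⇒ 0x40007 (P1/RW1/US1/PS0)
  lvl1: tbl 0x40, slot 12 ⇒ 0x43007 (P1/RW1/US1/PS0)
  lvl2: tbl 0x43, slot 28 ⇒ 0x3C002 (P0/RW1/US0/PS0)
  → PAGE_NOT_PRESENT  (3 entries read)
#2 VA=0x28140A1A689 (r,kernel):
  lvl0: tbl 0x30, slot 5 ⇒ 0x44007 (P1/RW1/US1/PS0)
  lvl1: tbl 0x44, slot 5 ⇒ 0x47007 (P1/RW1/US1/PS0)
  lvl2: tbl 0x47, slot 5 ⇒ 0x49007 (P1/RW1/US1/PS0)
  lvl3: tbl 0x49, slot 26 ⇒ 0x4C007 (P1/RW1/US1/PS0)
  → PA=0x4C689  (4 entries read)
#3 VA=0x507C3A0D9D7 (r,kernel):
  lvl0: tbl 0x30, slot 10 ⇒ 0x4F007 (P1/RW1/US1/PS0)
  lvl1: tbl 0x4F, slot 31 ⇒ 0x51007 (P1/RW1/US1/PS0)
  lvl2: tbl 0x51, slot 29 ⇒ 0x55007 (P1/RW1/US1/PS0)
  lvl3: tbl 0x55, slot 13 ⇒ 0x56007 (P1/RW1/US1/PS0)
  → PA=0x569D7  (4 entries read)
#4 VA=0x28140A1A689 (r,kernel):
  TLB hit vpn=0x28140A1A → PA=0x4C689
#5 VA=0xA0141203B37 (r,kernel):
  lvl0: tbl 0x30, slot 20 ⇒ 0x58007 (P1/RW1/US1/PS0)
  lvl1: tbl 0x58, slot 5 ⇒ 0x5B007 (P1/RW1/US1/PS0)
  lvl2: tbl 0x5B, slot 9 ⇒ 0x5D007 (P1/RW1/US1/PS0)
  lvl3: tbl 0x5D, slot 3 ⇒ 0x60007 (P1/RW1/US1/PS0)
  → PA=0x60B37  (4 entries read)

TLB: [["0xA8441201", "0x3D"], ["0x28140A1A", "0x4C"], ["0x507C3A0D", "0x56"], ["0xA0141203", "0x60"]]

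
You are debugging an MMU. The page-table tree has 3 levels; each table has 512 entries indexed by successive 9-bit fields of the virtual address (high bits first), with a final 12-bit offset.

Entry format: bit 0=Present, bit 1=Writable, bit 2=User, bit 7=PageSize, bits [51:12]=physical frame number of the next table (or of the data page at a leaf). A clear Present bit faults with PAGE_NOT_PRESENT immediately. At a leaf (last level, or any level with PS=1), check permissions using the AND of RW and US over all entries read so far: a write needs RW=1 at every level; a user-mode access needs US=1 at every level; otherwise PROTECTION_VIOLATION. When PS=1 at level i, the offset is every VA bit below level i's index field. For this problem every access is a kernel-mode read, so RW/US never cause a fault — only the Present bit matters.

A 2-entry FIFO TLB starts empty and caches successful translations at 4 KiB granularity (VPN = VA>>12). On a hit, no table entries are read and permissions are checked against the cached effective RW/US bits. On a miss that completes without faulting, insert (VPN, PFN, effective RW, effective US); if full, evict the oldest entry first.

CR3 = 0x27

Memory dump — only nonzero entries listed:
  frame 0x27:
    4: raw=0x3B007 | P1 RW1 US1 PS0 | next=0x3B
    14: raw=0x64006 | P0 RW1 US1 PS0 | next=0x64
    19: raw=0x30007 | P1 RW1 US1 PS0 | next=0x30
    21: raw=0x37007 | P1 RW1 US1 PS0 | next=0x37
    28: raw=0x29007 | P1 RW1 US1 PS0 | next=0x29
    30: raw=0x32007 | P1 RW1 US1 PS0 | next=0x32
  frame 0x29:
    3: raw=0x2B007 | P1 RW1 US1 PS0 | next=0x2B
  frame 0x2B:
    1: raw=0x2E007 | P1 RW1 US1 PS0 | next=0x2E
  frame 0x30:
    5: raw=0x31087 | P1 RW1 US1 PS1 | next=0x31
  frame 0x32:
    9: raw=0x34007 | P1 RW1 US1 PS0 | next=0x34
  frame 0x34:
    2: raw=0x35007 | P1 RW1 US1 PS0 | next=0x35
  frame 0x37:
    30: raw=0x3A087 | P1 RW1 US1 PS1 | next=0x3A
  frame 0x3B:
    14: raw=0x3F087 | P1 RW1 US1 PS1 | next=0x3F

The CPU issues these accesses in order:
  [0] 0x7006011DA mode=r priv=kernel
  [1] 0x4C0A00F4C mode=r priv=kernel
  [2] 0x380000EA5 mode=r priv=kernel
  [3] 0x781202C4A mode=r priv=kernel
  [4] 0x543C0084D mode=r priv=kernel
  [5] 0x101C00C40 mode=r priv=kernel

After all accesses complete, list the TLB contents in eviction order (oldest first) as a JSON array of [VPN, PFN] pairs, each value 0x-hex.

Per-access translation:
#0 VA=0x7006011DA (r,kernel):
  L0: frame=0x27 idx=28 entry=0x29007 [P=1 RW=1 US=1 PS=0]
  L1: frame=0x29 idx=3 entry=0x2B007 [P=1 RW=1 US=1 PS=0]
  L2: frame=0x2B idx=1 entry=0x2E007 [P=1 RW=1 US=1 PS=0]
  ✓ 0x2E1DA  — 3 lookups
#1 VA=0x4C0A00F4C (r,kernel):
  L0: frame=0x27 idx=19 entry=0x30007 [P=1 RW=1 US=1 PS=0]
  L1: frame=0x30 idx=5 entry=0x31087 [P=1 RW=1 US=1 PS=1]
  ✓ 0x31F4C (huge @L1)  — 2 lookups
#2 VA=0x380000EA5 (r,kernel):
  L0: frame=0x27 idx=14 entry=0x64006 [P=0 RW=1 US=1 PS=0]
  ✗ PAGE_NOT_PRESENT  [1 reads]
#3 VA=0x781202C4A (r,kernel):
  L0: frame=0x27 idx=30 entry=0x32007 [P=1 RW=1 US=1 PS=0]
  L1: frame=0x32 idx=9 entry=0x34007 [P=1 RW=1 US=1 PS=0]
  L2: frame=0x34 idx=2 entry=0x35007 [P=1 RW=1 US=1 PS=0]
  ✓ 0x35C4A  — 3 lookups
#4 VA=0x543C0084D (r,kernel):
  L0: frame=0x27 idx=21 entry=0x37007 [P=1 RW=1 US=1 PS=0]
  L1: frame=0x37 idx=30 entry=0x3A087 [P=1 RW=1 US=1 PS=1]
  ✓ 0x3A84D (huge @L1)  — 2 lookups
#5 VA=0x101C00C40 (r,kernel):
  L0: frame=0x27 idx=4 entry=0x3B007 [P=1 RW=1 US=1 PS=0]
  L1: frame=0x3B idx=14 entry=0x3F087 [P=1 RW=1 US=1 PS=1]
  ✓ 0x3FC40 (huge @L1)  — 2 lookups

TLB: [["0x543C00", "0x3A"], ["0x101C00", "0x3F"]]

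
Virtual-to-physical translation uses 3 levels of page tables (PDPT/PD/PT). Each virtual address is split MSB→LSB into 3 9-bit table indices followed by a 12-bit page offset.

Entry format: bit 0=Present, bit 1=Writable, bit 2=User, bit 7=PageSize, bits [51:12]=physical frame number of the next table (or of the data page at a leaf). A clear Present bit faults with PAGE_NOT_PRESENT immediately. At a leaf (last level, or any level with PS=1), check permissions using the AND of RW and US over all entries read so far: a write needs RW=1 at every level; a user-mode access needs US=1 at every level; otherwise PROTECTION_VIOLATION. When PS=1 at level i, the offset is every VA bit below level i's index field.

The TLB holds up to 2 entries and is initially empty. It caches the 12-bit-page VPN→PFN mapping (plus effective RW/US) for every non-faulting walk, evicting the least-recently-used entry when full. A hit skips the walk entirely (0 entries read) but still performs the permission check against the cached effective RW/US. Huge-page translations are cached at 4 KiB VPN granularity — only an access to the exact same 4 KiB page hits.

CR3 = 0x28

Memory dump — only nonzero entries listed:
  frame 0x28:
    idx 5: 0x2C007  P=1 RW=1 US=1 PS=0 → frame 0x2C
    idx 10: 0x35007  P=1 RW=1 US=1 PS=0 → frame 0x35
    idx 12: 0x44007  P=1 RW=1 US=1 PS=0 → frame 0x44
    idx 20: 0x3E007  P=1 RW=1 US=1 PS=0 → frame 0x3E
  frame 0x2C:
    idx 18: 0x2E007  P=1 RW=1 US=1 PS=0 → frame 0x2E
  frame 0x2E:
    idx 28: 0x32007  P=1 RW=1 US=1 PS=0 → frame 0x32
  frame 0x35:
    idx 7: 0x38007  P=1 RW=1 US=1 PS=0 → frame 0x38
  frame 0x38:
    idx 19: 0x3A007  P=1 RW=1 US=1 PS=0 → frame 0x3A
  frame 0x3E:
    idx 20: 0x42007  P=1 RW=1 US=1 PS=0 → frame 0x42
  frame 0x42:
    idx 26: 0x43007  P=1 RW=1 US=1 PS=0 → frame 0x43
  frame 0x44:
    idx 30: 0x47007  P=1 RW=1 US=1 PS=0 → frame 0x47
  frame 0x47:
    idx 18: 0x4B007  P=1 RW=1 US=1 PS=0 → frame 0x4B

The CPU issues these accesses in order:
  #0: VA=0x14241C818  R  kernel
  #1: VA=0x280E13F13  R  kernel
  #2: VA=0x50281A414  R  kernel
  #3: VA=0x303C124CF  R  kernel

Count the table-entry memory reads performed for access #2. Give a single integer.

Per-access translation:
#0 VA=0x14241C818 (r,kernel):
  [0] read 0x28 idx=5: raw=0x2C007 flags P=1 W=1 U=1 S=0
  [1] read 0x2C idx=18: raw=0x2E007 flags P=1 W=1 U=1 S=0
  [2] read 0x2E idx=28: raw=0x32007 flags P=1 W=1 U=1 S=0
  ⇒ phys 0x32818  [3 reads]
#1 VA=0x280E13F13 (r,kernel):
  [0] read 0x28 idx=10: raw=0x35007 flags P=1 W=1 U=1 S=0
  [1] read 0x35 idx=7: raw=0x38007 flags P=1 W=1 U=1 S=0
  [2] read 0x38 idx=19: raw=0x3A007 flags P=1 W=1 U=1 S=0
  ⇒ phys 0x3AF13  [3 reads]
#2 VA=0x50281A414 (r,kernel):
  [0] read 0x28 idx=20: raw=0x3E007 flags P=1 W=1 U=1 S=0
  [1] read 0x3E idx=20: raw=0x42007 flags P=1 W=1 U=1 S=0
  [2] read 0x42 idx=26: raw=0x43007 flags P=1 W=1 U=1 S=0
  ⇒ phys 0x43414  [3 reads]
#3 VA=0x303C124CF (r,kernel):
  [0] read 0x28 idx=12: raw=0x44007 flags P=1 W=1 U=1 S=0
  [1] read 0x44 idx=30: raw=0x47007 flags P=1 W=1 U=1 S=0
  [2] read 0x47 idx=18: raw=0x4B007 flags P=1 W=1 U=1 S=0
  ⇒ phys 0x4B4CF  [3 reads]

Entries read for #2: 3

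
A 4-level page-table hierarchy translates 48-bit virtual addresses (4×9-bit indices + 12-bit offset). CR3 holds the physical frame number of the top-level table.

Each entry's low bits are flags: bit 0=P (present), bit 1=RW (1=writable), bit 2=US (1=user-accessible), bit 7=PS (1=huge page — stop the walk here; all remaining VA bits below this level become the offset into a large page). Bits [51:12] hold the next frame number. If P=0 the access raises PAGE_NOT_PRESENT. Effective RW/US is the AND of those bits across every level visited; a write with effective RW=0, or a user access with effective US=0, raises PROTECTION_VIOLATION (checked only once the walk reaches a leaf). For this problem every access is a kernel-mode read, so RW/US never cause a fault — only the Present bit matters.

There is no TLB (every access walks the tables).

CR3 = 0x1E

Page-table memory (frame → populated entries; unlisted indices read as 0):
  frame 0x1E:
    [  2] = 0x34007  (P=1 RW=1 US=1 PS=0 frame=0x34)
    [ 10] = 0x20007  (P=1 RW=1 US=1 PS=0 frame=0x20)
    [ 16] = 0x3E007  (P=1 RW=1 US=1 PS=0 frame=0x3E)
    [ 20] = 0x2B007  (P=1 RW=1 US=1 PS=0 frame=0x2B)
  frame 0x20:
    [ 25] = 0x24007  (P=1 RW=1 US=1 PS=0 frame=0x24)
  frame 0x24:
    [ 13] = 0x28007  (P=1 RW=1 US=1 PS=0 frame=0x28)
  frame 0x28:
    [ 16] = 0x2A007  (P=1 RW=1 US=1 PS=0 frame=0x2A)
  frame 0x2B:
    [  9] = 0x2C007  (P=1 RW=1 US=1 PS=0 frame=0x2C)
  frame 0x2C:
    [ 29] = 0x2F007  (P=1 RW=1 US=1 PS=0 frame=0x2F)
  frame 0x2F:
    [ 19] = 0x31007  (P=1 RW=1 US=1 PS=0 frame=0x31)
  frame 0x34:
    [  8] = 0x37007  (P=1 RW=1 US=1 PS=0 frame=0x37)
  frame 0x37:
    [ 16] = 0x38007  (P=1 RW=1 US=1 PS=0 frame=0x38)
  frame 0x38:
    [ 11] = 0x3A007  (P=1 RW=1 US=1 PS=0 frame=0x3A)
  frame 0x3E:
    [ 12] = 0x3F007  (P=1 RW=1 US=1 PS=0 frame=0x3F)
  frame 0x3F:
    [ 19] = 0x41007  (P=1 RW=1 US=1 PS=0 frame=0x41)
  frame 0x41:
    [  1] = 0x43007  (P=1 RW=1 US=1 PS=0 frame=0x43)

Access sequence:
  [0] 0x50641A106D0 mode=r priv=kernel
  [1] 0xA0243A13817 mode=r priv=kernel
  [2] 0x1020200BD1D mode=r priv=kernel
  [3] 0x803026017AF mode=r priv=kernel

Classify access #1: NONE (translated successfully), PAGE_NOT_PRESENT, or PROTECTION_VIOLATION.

Per-access translation:
#0 VA=0x50641A106D0 (r,kernel):
  L0 @0x1E[10] → 0x20007  P=1,RW=1,US=1,PS=0
  L1 @0x20[25] → 0x24007  P=1,RW=1,US=1,PS=0
  L2 @0x24[13] → 0x28007  P=1,RW=1,US=1,PS=0
  L3 @0x28[16] → 0x2A007  P=1,RW=1,US=1,PS=0
  ⇒ phys 0x2A6D0  [4 reads]
#1 VA=0xA0243A13817 (r,kernel):
  L0 @0x1E[20] → 0x2B007  P=1,RW=1,US=1,PS=0
  L1 @0x2B[9] → 0x2C007  P=1,RW=1,US=1,PS=0
  L2 @0x2C[29] → 0x2F007  P=1,RW=1,US=1,PS=0
  L3 @0x2F[19] → 0x31007  P=1,RW=1,US=1,PS=0
  ⇒ phys 0x31817  [4 reads]
#2 VA=0x1020200BD1D (r,kernel):
  L0 @0x1E[2] → 0x34007  P=1,RW=1,US=1,PS=0
  L1 @0x34[8] → 0x37007  P=1,RW=1,US=1,PS=0
  L2 @0x37[16] → 0x38007  P=1,RW=1,US=1,PS=0
  L3 @0x38[11] → 0x3A007  P=1,RW=1,US=1,PS=0
  ⇒ phys 0x3AD1D  [4 reads]
#3 VA=0x803026017AF (r,kernel):
  L0 @0x1E[16] → 0x3E007  P=1,RW=1,US=1,PS=0
  L1 @0x3E[12] → 0x3F007  P=1,RW=1,US=1,PS=0
  L2 @0x3F[19] → 0x41007  P=1,RW=1,US=1,PS=0
  L3 @0x41[1] → 0x43007  P=1,RW=1,US=1,PS=0
  ⇒ phys 0x437AF  [4 reads]

Access #1 fault: NONE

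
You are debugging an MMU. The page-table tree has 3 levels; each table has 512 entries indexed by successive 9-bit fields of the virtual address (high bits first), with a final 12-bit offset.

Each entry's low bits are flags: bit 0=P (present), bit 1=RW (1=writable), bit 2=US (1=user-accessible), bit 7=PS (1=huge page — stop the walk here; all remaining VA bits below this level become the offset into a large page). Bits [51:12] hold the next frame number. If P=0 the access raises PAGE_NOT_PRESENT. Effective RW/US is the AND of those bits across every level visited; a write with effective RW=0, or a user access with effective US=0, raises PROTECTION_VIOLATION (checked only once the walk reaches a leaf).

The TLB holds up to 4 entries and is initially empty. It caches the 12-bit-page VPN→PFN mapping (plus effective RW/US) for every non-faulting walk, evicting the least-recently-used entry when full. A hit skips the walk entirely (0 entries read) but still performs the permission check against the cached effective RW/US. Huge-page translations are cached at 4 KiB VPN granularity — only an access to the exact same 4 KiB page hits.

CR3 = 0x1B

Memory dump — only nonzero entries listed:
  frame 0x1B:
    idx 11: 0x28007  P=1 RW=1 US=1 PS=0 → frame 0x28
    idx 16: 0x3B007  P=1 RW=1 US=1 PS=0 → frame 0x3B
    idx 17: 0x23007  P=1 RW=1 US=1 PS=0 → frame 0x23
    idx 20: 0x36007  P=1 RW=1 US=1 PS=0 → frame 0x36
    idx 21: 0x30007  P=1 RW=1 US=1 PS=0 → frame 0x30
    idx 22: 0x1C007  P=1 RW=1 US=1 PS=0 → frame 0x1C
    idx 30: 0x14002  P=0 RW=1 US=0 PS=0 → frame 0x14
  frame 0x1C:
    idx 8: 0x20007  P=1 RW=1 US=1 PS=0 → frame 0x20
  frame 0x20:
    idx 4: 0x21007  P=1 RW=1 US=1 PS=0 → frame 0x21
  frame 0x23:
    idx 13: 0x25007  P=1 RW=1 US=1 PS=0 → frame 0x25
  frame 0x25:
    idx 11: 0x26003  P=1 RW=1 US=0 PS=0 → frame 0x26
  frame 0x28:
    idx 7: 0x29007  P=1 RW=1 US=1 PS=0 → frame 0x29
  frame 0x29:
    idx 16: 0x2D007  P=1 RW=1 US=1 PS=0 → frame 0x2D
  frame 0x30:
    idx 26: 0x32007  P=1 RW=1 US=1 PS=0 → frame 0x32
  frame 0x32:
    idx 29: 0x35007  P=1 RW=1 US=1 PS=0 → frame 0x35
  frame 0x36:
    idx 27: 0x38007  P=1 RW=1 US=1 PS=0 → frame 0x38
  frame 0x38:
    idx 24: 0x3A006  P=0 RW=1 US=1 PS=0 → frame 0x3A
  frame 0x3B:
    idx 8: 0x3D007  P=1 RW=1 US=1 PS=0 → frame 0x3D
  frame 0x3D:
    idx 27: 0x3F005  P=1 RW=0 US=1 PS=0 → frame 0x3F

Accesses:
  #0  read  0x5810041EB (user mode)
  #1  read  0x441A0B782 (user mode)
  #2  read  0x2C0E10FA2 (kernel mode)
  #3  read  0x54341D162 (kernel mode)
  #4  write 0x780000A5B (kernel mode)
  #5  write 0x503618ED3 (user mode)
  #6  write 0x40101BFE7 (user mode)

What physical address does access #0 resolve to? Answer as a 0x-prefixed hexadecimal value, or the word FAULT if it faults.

Walk each access:
#0 VA=0x5810041EB (r,user):
  L0: frame=0x1B idx=22 entry=0x1C007 [P=1 RW=1 US=1 PS=0]
  L1: frame=0x1C idx=8 entry=0x20007 [P=1 RW=1 US=1 PS=0]
  L2: frame=0x20 idx=4 entry=0x21007 [P=1 RW=1 US=1 PS=0]
  ✓ 0x211EB  — 3 lookups
#1 VA=0x441A0B782 (r,user):
  L0: frame=0x1B idx=17 entry=0x23007 [P=1 RW=1 US=1 PS=0]
  L1: frame=0x23 idx=13 entry=0x25007 [P=1 RW=1 US=1 PS=0]
  L2: frame=0x25 idx=11 entry=0x26003 [P=1 RW=1 US=0 PS=0]
  ✗ PROTECTION_VIOLATION  [3 reads]
#2 VA=0x2C0E10FA2 (r,kernel):
  L0: frame=0x1B idx=11 entry=0x28007 [P=1 RW=1 US=1 PS=0]
  L1: frame=0x28 idx=7 entry=0x29007 [P=1 RW=1 US=1 PS=0]
  L2: frame=0x29 idx=16 entry=0x2D007 [P=1 RW=1 US=1 PS=0]
  ✓ 0x2DFA2  — 3 lookups
#3 VA=0x54341D162 (r,kernel):
  L0: frame=0x1B idx=21 entry=0x30007 [P=1 RW=1 US=1 PS=0]
  L1: frame=0x30 idx=26 entry=0x32007 [P=1 RW=1 US=1 PS=0]
  L2: frame=0x32 idx=29 entry=0x35007 [P=1 RW=1 US=1 PS=0]
  ✓ 0x35162  — 3 lookups
#4 VA=0x780000A5B (w,kernel):
  L0: frame=0x1B idx=30 entry=0x14002 [P=0 RW=1 US=0 PS=0]
  ✗ PAGE_NOT_PRESENT  [1 reads]
#5 VA=0x503618ED3 (w,user):
  L0: frame=0x1B idx=20 entry=0x36007 [P=1 RW=1 US=1 PS=0]
  L1: frame=0x36 idx=27 entry=0x38007 [P=1 RW=1 US=1 PS=0]
  L2: frame=0x38 idx=24 entry=0x3A006 [P=0 RW=1 US=1 PS=0]
  ✗ PAGE_NOT_PRESENT  [3 reads]
#6 VA=0x40101BFE7 (w,user):
  L0: frame=0x1B idx=16 entry=0x3B007 [P=1 RW=1 US=1 PS=0]
  L1: frame=0x3B idx=8 entry=0x3D007 [P=1 RW=1 US=1 PS=0]
  L2: frame=0x3D idx=27 entry=0x3F005 [P=1 RW=0 US=1 PS=0]
  ✗ PROTECTION_VIOLATION  [3 reads]

Access #0 PA: 0x211EB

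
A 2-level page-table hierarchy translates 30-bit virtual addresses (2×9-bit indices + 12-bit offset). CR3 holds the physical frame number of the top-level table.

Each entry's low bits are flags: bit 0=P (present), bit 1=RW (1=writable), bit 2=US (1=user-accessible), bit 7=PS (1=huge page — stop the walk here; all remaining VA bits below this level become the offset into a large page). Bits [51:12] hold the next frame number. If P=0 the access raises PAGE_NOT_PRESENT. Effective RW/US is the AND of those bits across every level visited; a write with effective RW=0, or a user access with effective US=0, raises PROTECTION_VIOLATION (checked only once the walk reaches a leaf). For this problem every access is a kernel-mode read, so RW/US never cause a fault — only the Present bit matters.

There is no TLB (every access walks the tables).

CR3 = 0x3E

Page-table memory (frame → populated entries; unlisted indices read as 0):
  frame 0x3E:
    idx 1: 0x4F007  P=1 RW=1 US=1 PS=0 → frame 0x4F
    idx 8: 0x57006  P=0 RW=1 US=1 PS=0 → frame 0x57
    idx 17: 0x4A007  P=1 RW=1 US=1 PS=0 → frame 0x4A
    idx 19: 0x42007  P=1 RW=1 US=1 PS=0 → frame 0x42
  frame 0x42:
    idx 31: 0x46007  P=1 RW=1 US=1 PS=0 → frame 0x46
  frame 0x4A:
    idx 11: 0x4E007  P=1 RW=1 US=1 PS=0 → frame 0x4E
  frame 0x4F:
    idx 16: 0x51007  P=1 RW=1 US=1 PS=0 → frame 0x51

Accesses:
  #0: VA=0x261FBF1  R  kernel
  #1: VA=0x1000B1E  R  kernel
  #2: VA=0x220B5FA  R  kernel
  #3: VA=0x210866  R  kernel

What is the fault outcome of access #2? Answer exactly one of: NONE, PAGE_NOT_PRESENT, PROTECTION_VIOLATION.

Per-access translation:
#0 VA=0x261FBF1 (r,kernel):
  lvl0: tbl 0x3E, slot 19 ⇒ 0x42007 (P1/RW1/US1/PS0)
  lvl1: tbl 0x42, slot 31 ⇒ 0x46007 (P1/RW1/US1/PS0)
  → PA=0x46BF1  (2 entries read)
#1 VA=0x1000B1E (r,kernel):
  lvl0: tbl 0x3E, slot 8 ⇒ 0x57006 (P0/RW1/US1/PS0)
  ⇒ fault: PAGE_NOT_PRESENT  — 1 lookups
#2 VA=0x220B5FA (r,kernel):
  lvl0: tbl 0x3E, slot 17 ⇒ 0x4A007 (P1/RW1/US1/PS0)
  lvl1: tbl 0x4A, slot 11 ⇒ 0x4E007 (P1/RW1/US1/PS0)
  → PA=0x4E5FA  (2 entries read)
#3 VA=0x210866 (r,kernel):
  lvl0: tbl 0x3E, slot 1 ⇒ 0x4F007 (P1/RW1/US1/PS0)
  lvl1: tbl 0x4F, slot 16 ⇒ 0x51007 (P1/RW1/US1/PS0)
  → PA=0x51866  (2 entries read)

Access #2 fault: NONE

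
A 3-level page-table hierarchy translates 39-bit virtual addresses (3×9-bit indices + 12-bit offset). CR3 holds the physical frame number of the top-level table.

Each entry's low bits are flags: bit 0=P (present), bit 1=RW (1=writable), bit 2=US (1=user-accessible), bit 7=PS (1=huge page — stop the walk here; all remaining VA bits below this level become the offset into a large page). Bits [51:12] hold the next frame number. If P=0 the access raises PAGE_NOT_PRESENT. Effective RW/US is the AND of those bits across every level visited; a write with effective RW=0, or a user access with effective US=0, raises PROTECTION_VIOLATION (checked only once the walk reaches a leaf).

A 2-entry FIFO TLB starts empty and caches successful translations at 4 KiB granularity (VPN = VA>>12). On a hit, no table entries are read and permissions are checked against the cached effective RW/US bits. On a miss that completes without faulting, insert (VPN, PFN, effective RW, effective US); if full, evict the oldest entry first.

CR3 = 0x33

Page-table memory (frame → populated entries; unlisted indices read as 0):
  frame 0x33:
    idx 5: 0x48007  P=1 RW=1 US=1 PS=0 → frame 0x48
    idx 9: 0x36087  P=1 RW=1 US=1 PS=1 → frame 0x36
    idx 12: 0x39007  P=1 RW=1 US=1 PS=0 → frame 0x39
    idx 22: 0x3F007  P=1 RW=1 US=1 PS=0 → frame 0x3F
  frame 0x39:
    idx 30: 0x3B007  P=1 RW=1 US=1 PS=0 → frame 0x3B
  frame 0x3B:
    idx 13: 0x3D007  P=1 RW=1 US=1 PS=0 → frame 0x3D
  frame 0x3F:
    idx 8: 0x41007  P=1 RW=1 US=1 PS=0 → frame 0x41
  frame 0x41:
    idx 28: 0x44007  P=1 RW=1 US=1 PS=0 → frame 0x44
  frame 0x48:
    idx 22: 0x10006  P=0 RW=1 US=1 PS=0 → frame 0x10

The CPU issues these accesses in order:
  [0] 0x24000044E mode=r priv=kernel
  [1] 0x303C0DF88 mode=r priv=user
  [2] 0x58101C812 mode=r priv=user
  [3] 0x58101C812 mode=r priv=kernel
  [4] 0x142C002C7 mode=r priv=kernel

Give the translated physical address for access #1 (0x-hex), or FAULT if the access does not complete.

Walk each access:
#0 VA=0x24000044E (r,kernel):
  L0: frame=0x33 idx=9 entry=0x36087 [P=1 RW=1 US=1 PS=1]
  → PA=0x3644E (huge @L0)  (1 entries read)
#1 VA=0x303C0DF88 (r,user):
  L0: frame=0x33 idx=12 entry=0x39007 [P=1 RW=1 US=1 PS=0]
  L1: frame=0x39 idx=30 entry=0x3B007 [P=1 RW=1 US=1 PS=0]
  L2: frame=0x3B idx=13 entry=0x3D007 [P=1 RW=1 US=1 PS=0]
  → PA=0x3DF88  (3 entries read)
#2 VA=0x58101C812 (r,user):
  L0: frame=0x33 idx=22 entry=0x3F007 [P=1 RW=1 US=1 PS=0]
  L1: frame=0x3F idx=8 entry=0x41007 [P=1 RW=1 US=1 PS=0]
  L2: frame=0x41 idx=28 entry=0x44007 [P=1 RW=1 US=1 PS=0]
  → PA=0x44812  (3 entries read)
#3 VA=0x58101C812 (r,kernel):
  TLB hit vpn=0x58101C → PA=0x44812
#4 VA=0x142C002C7 (r,kernel):
  L0: frame=0x33 idx=5 entry=0x48007 [P=1 RW=1 US=1 PS=0]
  L1: frame=0x48 idx=22 entry=0x10006 [P=0 RW=1 US=1 PS=0]
  → PAGE_NOT_PRESENT  (2 entries read)

Access #1 PA: 0x3DF88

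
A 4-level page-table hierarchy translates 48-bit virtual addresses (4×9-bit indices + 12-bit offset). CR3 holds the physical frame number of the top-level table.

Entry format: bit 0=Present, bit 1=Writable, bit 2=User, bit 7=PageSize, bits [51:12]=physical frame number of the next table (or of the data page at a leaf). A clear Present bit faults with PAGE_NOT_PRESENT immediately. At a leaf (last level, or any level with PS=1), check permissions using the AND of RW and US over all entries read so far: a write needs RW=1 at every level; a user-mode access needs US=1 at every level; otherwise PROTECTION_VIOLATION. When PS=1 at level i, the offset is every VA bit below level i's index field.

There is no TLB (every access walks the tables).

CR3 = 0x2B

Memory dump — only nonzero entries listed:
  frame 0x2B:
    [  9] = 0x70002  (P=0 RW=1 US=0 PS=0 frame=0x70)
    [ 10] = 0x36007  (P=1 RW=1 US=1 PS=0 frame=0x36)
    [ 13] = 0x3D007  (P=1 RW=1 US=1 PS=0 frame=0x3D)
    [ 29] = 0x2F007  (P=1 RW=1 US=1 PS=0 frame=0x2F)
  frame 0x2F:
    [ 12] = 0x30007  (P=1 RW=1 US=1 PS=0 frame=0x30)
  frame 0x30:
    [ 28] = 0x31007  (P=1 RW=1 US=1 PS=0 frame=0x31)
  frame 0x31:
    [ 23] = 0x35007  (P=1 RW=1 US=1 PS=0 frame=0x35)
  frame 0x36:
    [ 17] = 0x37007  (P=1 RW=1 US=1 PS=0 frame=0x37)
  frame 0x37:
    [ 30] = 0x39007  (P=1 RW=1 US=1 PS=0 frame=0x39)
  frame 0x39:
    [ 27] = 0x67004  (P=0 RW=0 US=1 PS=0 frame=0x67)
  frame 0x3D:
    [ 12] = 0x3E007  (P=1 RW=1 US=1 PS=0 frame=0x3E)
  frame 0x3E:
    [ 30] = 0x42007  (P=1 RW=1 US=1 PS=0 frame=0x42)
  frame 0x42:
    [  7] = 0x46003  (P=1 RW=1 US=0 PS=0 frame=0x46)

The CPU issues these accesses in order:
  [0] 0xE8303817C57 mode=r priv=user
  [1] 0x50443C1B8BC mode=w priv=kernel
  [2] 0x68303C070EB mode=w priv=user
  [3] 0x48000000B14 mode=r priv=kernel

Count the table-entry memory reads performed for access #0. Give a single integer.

Trace:
#0 VA=0xE8303817C57 (r,user):
  lvl0: tbl 0x2B, slot 29 ⇒ 0x2F007 (P1/RW1/US1/PS0)
  lvl1: tbl 0x2F, slot 12 ⇒ 0x30007 (P1/RW1/US1/PS0)
  lvl2: tbl 0x30, slot 28 ⇒ 0x31007 (P1/RW1/US1/PS0)
  lvl3: tbl 0x31, slot 23 ⇒ 0x35007 (P1/RW1/US1/PS0)
  ✓ 0x35C57  — 4 lookups
#1 VA=0x50443C1B8BC (w,kernel):
  lvl0: tbl 0x2B, slot 10 ⇒ 0x36007 (P1/RW1/US1/PS0)
  lvl1: tbl 0x36, slot 17 ⇒ 0x37007 (P1/RW1/US1/PS0)
  lvl2: tbl 0x37, slot 30 ⇒ 0x39007 (P1/RW1/US1/PS0)
  lvl3: tbl 0x39, slot 27 ⇒ 0x67004 (P0/RW0/US1/PS0)
  → PAGE_NOT_PRESENT  (4 entries read)
#2 VA=0x68303C070EB (w,user):
  lvl0: tbl 0x2B, slot 13 ⇒ 0x3D007 (P1/RW1/US1/PS0)
  lvl1: tbl 0x3D, slot 12 ⇒ 0x3E007 (P1/RW1/US1/PS0)
  lvl2: tbl 0x3E, slot 30 ⇒ 0x42007 (P1/RW1/US1/PS0)
  lvl3: tbl 0x42, slot 7 ⇒ 0x46003 (P1/RW1/US0/PS0)
  → PROTECTION_VIOLATION  (4 entries read)
#3 VA=0x48000000B14 (r,kernel):
  lvl0: tbl 0x2B, slot 9 ⇒ 0x70002 (P0/RW1/US0/PS0)
  → PAGE_NOT_PRESENT  (1 entries read)

Entries read for #0: 4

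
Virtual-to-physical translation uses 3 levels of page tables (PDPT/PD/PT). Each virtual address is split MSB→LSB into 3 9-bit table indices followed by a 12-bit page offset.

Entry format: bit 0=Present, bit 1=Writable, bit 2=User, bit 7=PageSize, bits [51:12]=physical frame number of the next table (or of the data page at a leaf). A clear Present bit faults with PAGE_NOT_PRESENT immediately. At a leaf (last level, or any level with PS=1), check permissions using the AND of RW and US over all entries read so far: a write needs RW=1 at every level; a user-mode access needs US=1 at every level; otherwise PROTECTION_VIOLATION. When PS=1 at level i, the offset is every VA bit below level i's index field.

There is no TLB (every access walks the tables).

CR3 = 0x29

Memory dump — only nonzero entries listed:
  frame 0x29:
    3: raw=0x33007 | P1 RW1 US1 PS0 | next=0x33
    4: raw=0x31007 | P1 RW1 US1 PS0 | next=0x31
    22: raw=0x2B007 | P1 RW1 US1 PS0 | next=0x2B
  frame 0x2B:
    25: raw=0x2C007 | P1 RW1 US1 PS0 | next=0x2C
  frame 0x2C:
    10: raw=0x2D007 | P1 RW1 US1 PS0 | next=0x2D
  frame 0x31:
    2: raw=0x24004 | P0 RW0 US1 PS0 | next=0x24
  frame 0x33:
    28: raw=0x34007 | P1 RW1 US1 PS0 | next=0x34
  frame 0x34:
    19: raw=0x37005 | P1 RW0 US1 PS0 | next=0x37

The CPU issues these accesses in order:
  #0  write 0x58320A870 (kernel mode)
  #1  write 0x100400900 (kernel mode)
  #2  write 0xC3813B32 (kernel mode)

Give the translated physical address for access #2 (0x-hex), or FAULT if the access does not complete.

Per-access translation:
#0 VA=0x58320A870 (w,kernel):
  [0] read 0x29 idx=22: raw=0x2B007 flags P=1 W=1 U=1 S=0
  [1] read 0x2B idx=25: raw=0x2C007 flags P=1 W=1 U=1 S=0
  [2] read 0x2C idx=10: raw=0x2D007 flags P=1 W=1 U=1 S=0
  → PA=0x2D870  (3 entries read)
#1 VA=0x100400900 (w,kernel):
  [0] read 0x29 idx=4: raw=0x31007 flags P=1 W=1 U=1 S=0
  [1] read 0x31 idx=2: raw=0x24004 flags P=0 W=0 U=1 S=0
  ✗ PAGE_NOT_PRESENT  [2 reads]
#2 VA=0xC3813B32 (w,kernel):
  [0] read 0x29 idx=3: raw=0x33007 flags P=1 W=1 U=1 S=0
  [1] read 0x33 idx=28: raw=0x34007 flags P=1 W=1 U=1 S=0
  [2] read 0x34 idx=19: raw=0x37005 flags P=1 W=0 U=1 S=0
  ✗ PROTECTION_VIOLATION  [3 reads]

Access #2 PA: FAULT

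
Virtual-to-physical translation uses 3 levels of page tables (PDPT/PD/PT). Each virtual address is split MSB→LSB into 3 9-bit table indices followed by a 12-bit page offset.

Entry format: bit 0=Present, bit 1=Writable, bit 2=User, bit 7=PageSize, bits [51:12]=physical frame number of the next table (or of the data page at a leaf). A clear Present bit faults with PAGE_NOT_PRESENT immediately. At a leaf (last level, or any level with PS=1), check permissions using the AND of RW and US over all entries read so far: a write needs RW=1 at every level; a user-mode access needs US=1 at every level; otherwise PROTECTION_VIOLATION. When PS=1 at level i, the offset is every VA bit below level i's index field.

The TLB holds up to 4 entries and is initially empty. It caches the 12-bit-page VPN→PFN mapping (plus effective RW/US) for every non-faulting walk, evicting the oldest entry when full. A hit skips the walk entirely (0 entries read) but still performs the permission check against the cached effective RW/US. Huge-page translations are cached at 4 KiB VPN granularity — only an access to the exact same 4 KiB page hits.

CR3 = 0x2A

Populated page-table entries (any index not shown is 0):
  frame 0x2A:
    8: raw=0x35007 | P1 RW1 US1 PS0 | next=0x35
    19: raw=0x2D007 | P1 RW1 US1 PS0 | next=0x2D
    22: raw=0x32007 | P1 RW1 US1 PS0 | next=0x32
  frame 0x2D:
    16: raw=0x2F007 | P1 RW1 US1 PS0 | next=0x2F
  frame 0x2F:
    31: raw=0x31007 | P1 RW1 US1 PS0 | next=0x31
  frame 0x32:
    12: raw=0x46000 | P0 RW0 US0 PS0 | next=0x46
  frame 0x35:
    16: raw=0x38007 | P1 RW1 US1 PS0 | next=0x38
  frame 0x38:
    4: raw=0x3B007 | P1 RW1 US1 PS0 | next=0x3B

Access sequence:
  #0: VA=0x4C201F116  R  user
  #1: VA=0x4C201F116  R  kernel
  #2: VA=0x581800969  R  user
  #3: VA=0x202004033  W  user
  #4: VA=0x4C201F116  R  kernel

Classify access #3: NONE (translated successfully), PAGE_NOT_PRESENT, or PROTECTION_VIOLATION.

Walk each access:
#0 VA=0x4C201F116 (r,user):
  L0 @0x2A[19] → 0x2D007  P=1,RW=1,US=1,PS=0
  L1 @0x2D[16] → 0x2F007  P=1,RW=1,US=1,PS=0
  L2 @0x2F[31] → 0x31007  P=1,RW=1,US=1,PS=0
  ⇒ phys 0x31116  [3 reads]
#1 VA=0x4C201F116 (r,kernel):
  TLB hit vpn=0x4C201F → PA=0x31116
#2 VA=0x581800969 (r,user):
  L0 @0x2A[22] → 0x32007  P=1,RW=1,US=1,PS=0
  L1 @0x32[12] → 0x46000  P=0,RW=0,US=0,PS=0
  ⇒ fault: PAGE_NOT_PRESENT  — 2 lookups
#3 VA=0x202004033 (w,user):
  L0 @0x2A[8] → 0x35007  P=1,RW=1,US=1,PS=0
  L1 @0x35[16] → 0x38007  P=1,RW=1,US=1,PS=0
  L2 @0x38[4] → 0x3B007  P=1,RW=1,US=1,PS=0
  ⇒ phys 0x3B033  [3 reads]
#4 VA=0x4C201F116 (r,kernel):
  TLB hit vpn=0x4C201F → PA=0x31116

Access #3 fault: NONE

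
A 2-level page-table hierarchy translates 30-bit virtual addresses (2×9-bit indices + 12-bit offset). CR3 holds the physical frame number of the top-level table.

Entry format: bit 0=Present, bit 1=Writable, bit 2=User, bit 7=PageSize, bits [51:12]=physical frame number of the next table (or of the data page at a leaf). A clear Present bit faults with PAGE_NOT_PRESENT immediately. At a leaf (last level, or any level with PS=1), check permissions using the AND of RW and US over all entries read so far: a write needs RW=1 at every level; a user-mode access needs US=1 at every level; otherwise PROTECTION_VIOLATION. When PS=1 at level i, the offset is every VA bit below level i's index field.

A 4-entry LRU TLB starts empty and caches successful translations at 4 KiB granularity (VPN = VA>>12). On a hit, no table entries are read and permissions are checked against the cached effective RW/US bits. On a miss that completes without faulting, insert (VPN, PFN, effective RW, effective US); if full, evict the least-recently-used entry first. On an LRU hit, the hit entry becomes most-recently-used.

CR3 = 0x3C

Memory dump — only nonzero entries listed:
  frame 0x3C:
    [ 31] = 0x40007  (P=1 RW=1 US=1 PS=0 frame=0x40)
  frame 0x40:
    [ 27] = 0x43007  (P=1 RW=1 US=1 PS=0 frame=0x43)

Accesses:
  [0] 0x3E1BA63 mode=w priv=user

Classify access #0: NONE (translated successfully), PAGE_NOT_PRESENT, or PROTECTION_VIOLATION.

Walk each access:
#0 VA=0x3E1BA63 (w,user):
  L0: frame=0x3C idx=31 entry=0x40007 [P=1 RW=1 US=1 PS=0]
  L1: frame=0x40 idx=27 entry=0x43007 [P=1 RW=1 US=1 PS=0]
  ⇒ phys 0x43A63  [2 reads]

Access #0 fault: NONE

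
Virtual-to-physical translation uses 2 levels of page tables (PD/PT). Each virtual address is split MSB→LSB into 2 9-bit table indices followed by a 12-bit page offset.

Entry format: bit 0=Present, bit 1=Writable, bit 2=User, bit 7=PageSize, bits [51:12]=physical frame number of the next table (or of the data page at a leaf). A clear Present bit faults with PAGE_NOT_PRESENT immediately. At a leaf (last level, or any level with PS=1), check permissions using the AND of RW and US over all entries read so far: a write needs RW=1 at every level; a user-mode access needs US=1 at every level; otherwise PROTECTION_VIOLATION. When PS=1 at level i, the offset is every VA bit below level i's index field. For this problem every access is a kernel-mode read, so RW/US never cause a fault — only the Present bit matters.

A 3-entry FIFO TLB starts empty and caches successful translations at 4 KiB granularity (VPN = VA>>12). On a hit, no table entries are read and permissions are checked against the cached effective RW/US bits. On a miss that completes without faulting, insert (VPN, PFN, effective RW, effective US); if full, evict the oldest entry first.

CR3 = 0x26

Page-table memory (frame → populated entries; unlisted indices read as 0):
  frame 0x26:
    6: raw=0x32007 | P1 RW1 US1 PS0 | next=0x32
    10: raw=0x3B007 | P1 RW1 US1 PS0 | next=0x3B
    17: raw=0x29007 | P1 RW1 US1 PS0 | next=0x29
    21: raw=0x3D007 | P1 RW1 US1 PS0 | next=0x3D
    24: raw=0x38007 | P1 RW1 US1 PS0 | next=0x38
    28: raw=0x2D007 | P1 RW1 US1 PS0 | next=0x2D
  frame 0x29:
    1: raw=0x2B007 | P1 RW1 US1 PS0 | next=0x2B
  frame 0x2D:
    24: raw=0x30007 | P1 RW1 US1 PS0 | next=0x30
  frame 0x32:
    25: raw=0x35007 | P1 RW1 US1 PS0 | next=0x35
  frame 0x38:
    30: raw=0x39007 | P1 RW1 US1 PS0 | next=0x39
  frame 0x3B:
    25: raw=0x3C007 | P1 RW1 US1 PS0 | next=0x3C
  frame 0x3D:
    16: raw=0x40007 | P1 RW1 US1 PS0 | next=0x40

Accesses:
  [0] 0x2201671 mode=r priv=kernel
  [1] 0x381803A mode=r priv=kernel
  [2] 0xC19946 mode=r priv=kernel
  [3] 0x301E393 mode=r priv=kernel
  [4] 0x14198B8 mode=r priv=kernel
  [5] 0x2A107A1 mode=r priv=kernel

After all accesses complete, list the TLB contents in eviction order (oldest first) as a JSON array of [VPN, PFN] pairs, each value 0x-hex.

Walk each access:
#0 VA=0x2201671 (r,kernel):
  [0] read 0x26 idx=17: raw=0x29007 flags P=1 W=1 U=1 S=0
  [1] read 0x29 idx=1: raw=0x2B007 flags P=1 W=1 U=1 S=0
  ✓ 0x2B671  — 2 lookups
#1 VA=0x381803A (r,kernel):
  [0] read 0x26 idx=28: raw=0x2D007 flags P=1 W=1 U=1 S=0
  [1] read 0x2D idx=24: raw=0x30007 flags P=1 W=1 U=1 S=0
  ✓ 0x3003A  — 2 lookups
#2 VA=0xC19946 (r,kernel):
  [0] read 0x26 idx=6: raw=0x32007 flags P=1 W=1 U=1 S=0
  [1] read 0x32 idx=25: raw=0x35007 flags P=1 W=1 U=1 S=0
  ✓ 0x35946  — 2 lookups
#3 VA=0x301E393 (r,kernel):
  [0] read 0x26 idx=24: raw=0x38007 flags P=1 W=1 U=1 S=0
  [1] read 0x38 idx=30: raw=0x39007 flags P=1 W=1 U=1 S=0
  ✓ 0x39393  — 2 lookups
#4 VA=0x14198B8 (r,kernel):
  [0] read 0x26 idx=10: raw=0x3B007 flags P=1 W=1 U=1 S=0
  [1] read 0x3B idx=25: raw=0x3C007 flags P=1 W=1 U=1 S=0
  ✓ 0x3C8B8  — 2 lookups
#5 VA=0x2A107A1 (r,kernel):
  [0] read 0x26 idx=21: raw=0x3D007 flags P=1 W=1 U=1 S=0
  [1] read 0x3D idx=16: raw=0x40007 flags P=1 W=1 U=1 S=0
  ✓ 0x407A1  — 2 lookups

TLB: [["0x301E", "0x39"], ["0x1419", "0x3C"], ["0x2A10", "0x40"]]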